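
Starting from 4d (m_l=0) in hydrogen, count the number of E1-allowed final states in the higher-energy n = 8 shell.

E1 requires Δl = ±1, so l_f ∈ {1, 3}; with 0 ≤ l_f ≤ n_f−1 = 7, the allowed l_f values are {1, 3}.
For l_f = 1: m_f ∈ {m_i−1, m_i, m_i+1} ∩ [−1, 1] = {-1, 0, 1} → 3 states.
For l_f = 3: m_f ∈ {m_i−1, m_i, m_i+1} ∩ [−3, 3] = {-1, 0, 1} → 3 states.
Total: 6.

6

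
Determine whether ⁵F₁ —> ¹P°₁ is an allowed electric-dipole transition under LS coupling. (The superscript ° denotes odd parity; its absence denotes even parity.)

forbidden

Reading off the term symbols: S 2→0, L 3→1, J 1→1, parity even→odd.
Parity must change: even → odd — ok.
ΔS = 0: S: 2 → 0 — fails.
ΔL = 0, ±1 (not L=0↔0): L: 3 → 1, ΔL = -2 — fails.
ΔJ = 0, ±1 (not J=0↔0): J: 1 → 1, ΔJ = +0 — ok.
Rule(s) violated: ΔS, ΔL.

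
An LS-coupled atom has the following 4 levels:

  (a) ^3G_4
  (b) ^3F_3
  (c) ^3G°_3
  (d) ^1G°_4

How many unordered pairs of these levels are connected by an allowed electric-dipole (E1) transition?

2

(a)–(b): forbidden (parity).
(a)–(c): allowed.
(a)–(d): forbidden (ΔS).
(b)–(c): allowed.
(b)–(d): forbidden (ΔS).
(c)–(d): forbidden (parity, ΔS).
Allowed pairs: 2 of 6.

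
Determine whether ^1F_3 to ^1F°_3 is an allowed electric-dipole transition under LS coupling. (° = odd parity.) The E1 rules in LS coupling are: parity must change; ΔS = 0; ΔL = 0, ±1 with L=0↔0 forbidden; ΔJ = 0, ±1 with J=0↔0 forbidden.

Initial level: S=0, L=3, J=3, parity even. Final level: S=0, L=3, J=3, parity odd.
Parity must change: even → odd — ✓.
ΔS = 0: S: 0 → 0 — ✓.
ΔL = 0, ±1 (not L=0↔0): L: 3 → 3, ΔL = +0 — ✓.
ΔJ = 0, ±1 (not J=0↔0): J: 3 → 3, ΔJ = +0 — ✓.
All four E1 rules are satisfied.

allowed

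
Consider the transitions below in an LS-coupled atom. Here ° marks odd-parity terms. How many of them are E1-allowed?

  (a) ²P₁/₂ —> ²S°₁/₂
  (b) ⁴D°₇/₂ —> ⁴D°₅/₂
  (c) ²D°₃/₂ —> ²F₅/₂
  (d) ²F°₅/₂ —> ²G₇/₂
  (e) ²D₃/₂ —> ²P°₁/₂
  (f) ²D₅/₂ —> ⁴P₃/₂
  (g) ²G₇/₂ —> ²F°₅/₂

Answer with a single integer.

5

(a) allowed
(b) forbidden (parity fails)
(c) allowed
(d) allowed
(e) allowed
(f) forbidden (parity, ΔS fail)
(g) allowed
Total allowed: 5 of 7.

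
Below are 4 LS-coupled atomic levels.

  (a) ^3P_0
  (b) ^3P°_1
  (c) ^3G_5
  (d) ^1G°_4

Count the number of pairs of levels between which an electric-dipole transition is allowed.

(a)–(b): allowed.
(a)–(c): forbidden (parity, ΔL, ΔJ).
(a)–(d): forbidden (ΔS, ΔL, ΔJ).
(b)–(c): forbidden (ΔL, ΔJ).
(b)–(d): forbidden (parity, ΔS, ΔL, ΔJ).
(c)–(d): forbidden (ΔS).
Allowed pairs: 1 of 6.

1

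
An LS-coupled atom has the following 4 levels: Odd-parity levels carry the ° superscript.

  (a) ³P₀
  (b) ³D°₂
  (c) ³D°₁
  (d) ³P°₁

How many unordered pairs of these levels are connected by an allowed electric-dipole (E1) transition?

2

(a)–(b): forbidden (ΔJ).
(a)–(c): allowed.
(a)–(d): allowed.
(b)–(c): forbidden (parity).
(b)–(d): forbidden (parity).
(c)–(d): forbidden (parity).
Allowed pairs: 2 of 6.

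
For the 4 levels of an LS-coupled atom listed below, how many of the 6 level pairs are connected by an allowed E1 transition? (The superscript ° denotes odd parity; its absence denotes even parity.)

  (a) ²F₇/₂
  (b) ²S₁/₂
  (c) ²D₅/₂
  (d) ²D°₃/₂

(a)–(b): forbidden (parity, ΔL, ΔJ).
(a)–(c): forbidden (parity).
(a)–(d): forbidden (ΔJ).
(b)–(c): forbidden (parity, ΔL, ΔJ).
(b)–(d): forbidden (ΔL).
(c)–(d): allowed.
Allowed pairs: 1 of 6.

1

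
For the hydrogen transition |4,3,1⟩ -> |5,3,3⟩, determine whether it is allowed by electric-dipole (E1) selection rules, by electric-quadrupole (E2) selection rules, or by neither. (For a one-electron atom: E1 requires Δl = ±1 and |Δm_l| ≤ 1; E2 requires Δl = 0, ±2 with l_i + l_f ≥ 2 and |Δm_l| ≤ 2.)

Δl = 3 − 3 = +0; l_i + l_f = 6.
Δm_l = +2.
E1 (Δl = ±1, |Δm_l| ≤ 1): not satisfied.
E2 (Δl = 0,±2, l_i+l_f ≥ 2, |Δm_l| ≤ 2): satisfied.

E2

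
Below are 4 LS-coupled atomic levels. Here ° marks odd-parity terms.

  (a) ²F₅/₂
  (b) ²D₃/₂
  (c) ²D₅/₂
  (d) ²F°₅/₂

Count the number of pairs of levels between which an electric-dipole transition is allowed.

(a)–(b): forbidden (parity).
(a)–(c): forbidden (parity).
(a)–(d): allowed.
(b)–(c): forbidden (parity).
(b)–(d): allowed.
(c)–(d): allowed.
Allowed pairs: 3 of 6.

3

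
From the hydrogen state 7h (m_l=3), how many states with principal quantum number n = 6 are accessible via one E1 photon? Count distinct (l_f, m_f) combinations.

3

E1 requires Δl = ±1, so l_f ∈ {4, 6}; with 0 ≤ l_f ≤ n_f−1 = 5, the allowed l_f values are {4}.
For l_f = 4: m_f ∈ {m_i−1, m_i, m_i+1} ∩ [−4, 4] = {2, 3, 4} → 3 states.
Total: 3.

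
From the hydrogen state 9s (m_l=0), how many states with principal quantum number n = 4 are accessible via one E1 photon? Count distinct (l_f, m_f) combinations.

3

E1 requires Δl = ±1, so l_f ∈ {-1, 1}; with 0 ≤ l_f ≤ n_f−1 = 3, the allowed l_f values are {1}.
For l_f = 1: m_f ∈ {m_i−1, m_i, m_i+1} ∩ [−1, 1] = {-1, 0, 1} → 3 states.
Total: 3.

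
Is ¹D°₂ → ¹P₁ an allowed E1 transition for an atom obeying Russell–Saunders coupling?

Initial level: S=0, L=2, J=2, parity odd. Final level: S=0, L=1, J=1, parity even.
Parity must change: odd → even — ok.
ΔS = 0: S: 0 → 0 — ok.
ΔL = 0, ±1 (not L=0↔0): L: 2 → 1, ΔL = -1 — ok.
ΔJ = 0, ±1 (not J=0↔0): J: 2 → 1, ΔJ = -1 — ok.
All four E1 rules are satisfied.

allowed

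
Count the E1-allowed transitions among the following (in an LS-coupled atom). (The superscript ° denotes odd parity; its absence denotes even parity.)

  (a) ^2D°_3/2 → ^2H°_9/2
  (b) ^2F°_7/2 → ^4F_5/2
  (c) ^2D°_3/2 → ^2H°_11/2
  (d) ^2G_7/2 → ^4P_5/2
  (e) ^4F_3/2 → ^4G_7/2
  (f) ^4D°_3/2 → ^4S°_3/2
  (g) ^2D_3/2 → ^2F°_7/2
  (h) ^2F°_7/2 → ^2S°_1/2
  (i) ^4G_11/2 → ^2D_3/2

(a) forbidden (parity, ΔL, ΔJ fail)
(b) forbidden (ΔS fails)
(c) forbidden (parity, ΔL, ΔJ fail)
(d) forbidden (parity, ΔS, ΔL fail)
(e) forbidden (parity, ΔJ fail)
(f) forbidden (parity, ΔL fail)
(g) forbidden (ΔJ fails)
(h) forbidden (parity, ΔL, ΔJ fail)
(i) forbidden (parity, ΔS, ΔL, ΔJ fail)
Total allowed: 0 of 9.

0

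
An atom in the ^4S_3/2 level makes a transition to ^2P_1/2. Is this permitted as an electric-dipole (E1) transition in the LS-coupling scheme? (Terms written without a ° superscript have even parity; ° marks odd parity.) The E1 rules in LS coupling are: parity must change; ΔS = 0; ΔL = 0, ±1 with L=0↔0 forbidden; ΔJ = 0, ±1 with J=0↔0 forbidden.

Parity must change: even → even — violated.
ΔJ = 0, ±1 (not J=0↔0): J: 3/2 → 1/2, ΔJ = -1 — satisfied.
ΔS = 0: S: 3/2 → 1/2 — violated.
ΔL = 0, ±1 (not L=0↔0): L: 0 → 1, ΔL = +1 — satisfied.
Rule(s) violated: parity, ΔS.

forbidden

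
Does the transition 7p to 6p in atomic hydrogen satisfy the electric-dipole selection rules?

forbidden

Δl = 1 − 1 = +0; the E1 rule Δl = ±1 is violated.
The transition is electric-dipole forbidden.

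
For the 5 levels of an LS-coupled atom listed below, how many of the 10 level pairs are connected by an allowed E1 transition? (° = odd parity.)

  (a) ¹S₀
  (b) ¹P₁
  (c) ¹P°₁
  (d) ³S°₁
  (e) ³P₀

(a)–(b): forbidden (parity).
(a)–(c): allowed.
(a)–(d): forbidden (ΔS, ΔL).
(a)–(e): forbidden (parity, ΔS, ΔJ).
(b)–(c): allowed.
(b)–(d): forbidden (ΔS).
(b)–(e): forbidden (parity, ΔS).
(c)–(d): forbidden (parity, ΔS).
(c)–(e): forbidden (ΔS).
(d)–(e): allowed.
Allowed pairs: 3 of 10.

3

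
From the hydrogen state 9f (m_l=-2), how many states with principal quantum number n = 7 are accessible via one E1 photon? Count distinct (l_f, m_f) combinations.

5

E1 requires Δl = ±1, so l_f ∈ {2, 4}; with 0 ≤ l_f ≤ n_f−1 = 6, the allowed l_f values are {2, 4}.
For l_f = 2: m_f ∈ {m_i−1, m_i, m_i+1} ∩ [−2, 2] = {-2, -1} → 2 states.
For l_f = 4: m_f ∈ {m_i−1, m_i, m_i+1} ∩ [−4, 4] = {-3, -2, -1} → 3 states.
Total: 5.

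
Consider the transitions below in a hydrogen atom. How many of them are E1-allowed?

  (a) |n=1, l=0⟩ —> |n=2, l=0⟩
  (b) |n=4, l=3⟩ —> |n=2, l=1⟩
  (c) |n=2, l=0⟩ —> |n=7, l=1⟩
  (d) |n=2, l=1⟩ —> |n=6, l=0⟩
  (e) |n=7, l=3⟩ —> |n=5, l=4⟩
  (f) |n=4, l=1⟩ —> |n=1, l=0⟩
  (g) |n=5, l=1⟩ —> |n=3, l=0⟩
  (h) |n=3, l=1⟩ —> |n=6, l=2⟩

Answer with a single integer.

6

(a) forbidden — Δl = +0 (E1 requires Δl = ±1)
(b) forbidden — Δl = -2 (E1 requires Δl = ±1)
(c) allowed
(d) allowed
(e) allowed
(f) allowed
(g) allowed
(h) allowed
Total allowed: 6 of 8.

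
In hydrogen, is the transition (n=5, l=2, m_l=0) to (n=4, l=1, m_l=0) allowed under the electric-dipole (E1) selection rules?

allowed

Δl = 1 − 2 = -1; the E1 rule Δl = ±1 is ok.
m_l: 0 → 0 (Δm_l = +0). |Δm_l| ≤ 1 ok.
All E1 selection rules are satisfied.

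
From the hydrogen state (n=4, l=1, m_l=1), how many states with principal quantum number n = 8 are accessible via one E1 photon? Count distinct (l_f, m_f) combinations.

E1 requires Δl = ±1, so l_f ∈ {0, 2}; with 0 ≤ l_f ≤ n_f−1 = 7, the allowed l_f values are {0, 2}.
For l_f = 0: m_f ∈ {m_i−1, m_i, m_i+1} ∩ [−0, 0] = {0} → 1 state.
For l_f = 2: m_f ∈ {m_i−1, m_i, m_i+1} ∩ [−2, 2] = {0, 1, 2} → 3 states.
Total: 4.

4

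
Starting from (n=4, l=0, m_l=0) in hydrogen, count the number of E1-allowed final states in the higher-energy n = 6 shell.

E1 requires Δl = ±1, so l_f ∈ {-1, 1}; with 0 ≤ l_f ≤ n_f−1 = 5, the allowed l_f values are {1}.
For l_f = 1: m_f ∈ {m_i−1, m_i, m_i+1} ∩ [−1, 1] = {-1, 0, 1} → 3 states.
Total: 3.

3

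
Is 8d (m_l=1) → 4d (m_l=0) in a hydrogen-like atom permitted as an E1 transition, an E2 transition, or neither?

E2

Δl = 2 − 2 = +0; l_i + l_f = 4.
Δm_l = -1.
E1 (Δl = ±1, |Δm_l| ≤ 1): not satisfied.
E2 (Δl = 0,±2, l_i+l_f ≥ 2, |Δm_l| ≤ 2): satisfied.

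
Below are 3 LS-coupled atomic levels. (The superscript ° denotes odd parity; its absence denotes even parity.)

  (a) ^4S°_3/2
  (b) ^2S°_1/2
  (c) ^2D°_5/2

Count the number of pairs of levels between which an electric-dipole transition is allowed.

0

(a)–(b): forbidden (parity, ΔS, ΔL).
(a)–(c): forbidden (parity, ΔS, ΔL).
(b)–(c): forbidden (parity, ΔL, ΔJ).
Allowed pairs: 0 of 3.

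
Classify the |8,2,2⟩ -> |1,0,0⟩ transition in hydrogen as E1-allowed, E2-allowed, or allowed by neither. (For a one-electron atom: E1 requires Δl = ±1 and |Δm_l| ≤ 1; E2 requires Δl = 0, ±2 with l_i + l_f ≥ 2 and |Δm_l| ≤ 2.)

E2

Δl = 0 − 2 = -2; l_i + l_f = 2.
Δm_l = -2.
E1 (Δl = ±1, |Δm_l| ≤ 1): not satisfied.
E2 (Δl = 0,±2, l_i+l_f ≥ 2, |Δm_l| ≤ 2): satisfied.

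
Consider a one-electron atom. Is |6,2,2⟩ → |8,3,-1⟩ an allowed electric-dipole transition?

forbidden

Initial l = 2, final l = 3, so Δl = +1. E1 requires Δl = ±1: satisfied.
m_l: 2 → -1 (Δm_l = -3). |Δm_l| ≤ 1 violated.
The transition is electric-dipole forbidden.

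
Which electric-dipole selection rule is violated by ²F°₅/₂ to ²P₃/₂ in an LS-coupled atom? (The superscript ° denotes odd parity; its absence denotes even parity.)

Parity must change: odd → even — satisfied.
ΔS = 0: S: 1/2 → 1/2 — satisfied.
ΔL = 0, ±1 (not L=0↔0): L: 3 → 1, ΔL = -2 — violated.
ΔJ = 0, ±1 (not J=0↔0): J: 5/2 → 3/2, ΔJ = -1 — satisfied.

the ΔL = 0, ±1 rule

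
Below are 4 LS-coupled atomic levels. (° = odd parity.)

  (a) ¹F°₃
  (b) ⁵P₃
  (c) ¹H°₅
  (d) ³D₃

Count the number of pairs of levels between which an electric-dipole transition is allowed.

(a)–(b): forbidden (ΔS, ΔL).
(a)–(c): forbidden (parity, ΔL, ΔJ).
(a)–(d): forbidden (ΔS).
(b)–(c): forbidden (ΔS, ΔL, ΔJ).
(b)–(d): forbidden (parity, ΔS).
(c)–(d): forbidden (ΔS, ΔL, ΔJ).
Allowed pairs: 0 of 6.

0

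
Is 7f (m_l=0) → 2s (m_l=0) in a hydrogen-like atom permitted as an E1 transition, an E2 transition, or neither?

Δl = 0 − 3 = -3; l_i + l_f = 3.
Δm_l = +0.
E1 (Δl = ±1, |Δm_l| ≤ 1): not satisfied.
E2 (Δl = 0,±2, l_i+l_f ≥ 2, |Δm_l| ≤ 2): not satisfied.

neither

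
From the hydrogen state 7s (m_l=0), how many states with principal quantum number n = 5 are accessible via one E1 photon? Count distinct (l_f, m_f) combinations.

E1 requires Δl = ±1, so l_f ∈ {-1, 1}; with 0 ≤ l_f ≤ n_f−1 = 4, the allowed l_f values are {1}.
For l_f = 1: m_f ∈ {m_i−1, m_i, m_i+1} ∩ [−1, 1] = {-1, 0, 1} → 3 states.
Total: 3.

3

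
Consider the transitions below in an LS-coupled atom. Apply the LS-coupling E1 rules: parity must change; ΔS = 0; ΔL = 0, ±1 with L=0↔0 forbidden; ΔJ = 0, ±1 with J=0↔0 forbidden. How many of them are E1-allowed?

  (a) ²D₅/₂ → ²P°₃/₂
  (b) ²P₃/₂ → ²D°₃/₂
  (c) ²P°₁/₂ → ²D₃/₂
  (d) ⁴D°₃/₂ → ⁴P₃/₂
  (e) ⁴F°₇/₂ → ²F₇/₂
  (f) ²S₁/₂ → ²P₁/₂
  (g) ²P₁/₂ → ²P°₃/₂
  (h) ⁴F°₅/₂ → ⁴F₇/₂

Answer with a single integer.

(a) allowed
(b) allowed
(c) allowed
(d) allowed
(e) forbidden (ΔS fails)
(f) forbidden (parity fails)
(g) allowed
(h) allowed
Total allowed: 6 of 8.

6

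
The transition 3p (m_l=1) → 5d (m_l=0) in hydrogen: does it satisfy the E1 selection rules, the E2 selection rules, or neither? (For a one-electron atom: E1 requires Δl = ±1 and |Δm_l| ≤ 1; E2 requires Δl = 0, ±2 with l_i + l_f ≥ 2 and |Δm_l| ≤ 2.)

Δl = 2 − 1 = +1; l_i + l_f = 3.
Δm_l = -1.
E1 (Δl = ±1, |Δm_l| ≤ 1): satisfied.
E2 (Δl = 0,±2, l_i+l_f ≥ 2, |Δm_l| ≤ 2): not satisfied.

E1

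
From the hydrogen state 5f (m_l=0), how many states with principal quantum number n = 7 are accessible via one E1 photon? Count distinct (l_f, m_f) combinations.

6

E1 requires Δl = ±1, so l_f ∈ {2, 4}; with 0 ≤ l_f ≤ n_f−1 = 6, the allowed l_f values are {2, 4}.
For l_f = 2: m_f ∈ {m_i−1, m_i, m_i+1} ∩ [−2, 2] = {-1, 0, 1} → 3 states.
For l_f = 4: m_f ∈ {m_i−1, m_i, m_i+1} ∩ [−4, 4] = {-1, 0, 1} → 3 states.
Total: 6.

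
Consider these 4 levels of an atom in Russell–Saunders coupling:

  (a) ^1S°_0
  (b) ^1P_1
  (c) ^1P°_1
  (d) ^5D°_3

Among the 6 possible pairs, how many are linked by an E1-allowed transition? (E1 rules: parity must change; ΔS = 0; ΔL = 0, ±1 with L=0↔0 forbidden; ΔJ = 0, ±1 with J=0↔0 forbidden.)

2

(a)–(b): allowed.
(a)–(c): forbidden (parity).
(a)–(d): forbidden (parity, ΔS, ΔL, ΔJ).
(b)–(c): allowed.
(b)–(d): forbidden (ΔS, ΔJ).
(c)–(d): forbidden (parity, ΔS, ΔJ).
Allowed pairs: 2 of 6.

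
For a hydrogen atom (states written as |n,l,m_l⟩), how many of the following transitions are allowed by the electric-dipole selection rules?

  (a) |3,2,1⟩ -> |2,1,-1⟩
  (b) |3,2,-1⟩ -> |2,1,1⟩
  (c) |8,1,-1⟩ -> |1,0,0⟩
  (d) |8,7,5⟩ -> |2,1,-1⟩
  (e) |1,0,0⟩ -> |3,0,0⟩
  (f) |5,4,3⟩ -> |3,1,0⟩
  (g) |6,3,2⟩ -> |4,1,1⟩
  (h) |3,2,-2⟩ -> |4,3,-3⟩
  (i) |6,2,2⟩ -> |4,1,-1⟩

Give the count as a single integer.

2

(a) forbidden — Δm_l = -2 (E1 requires Δm_l = 0, ±1)
(b) forbidden — Δm_l = +2 (E1 requires Δm_l = 0, ±1)
(c) allowed
(d) forbidden — Δl = -6 (E1 requires Δl = ±1); Δm_l = -6 (E1 requires Δm_l = 0, ±1)
(e) forbidden — Δl = +0 (E1 requires Δl = ±1)
(f) forbidden — Δl = -3 (E1 requires Δl = ±1); Δm_l = -3 (E1 requires Δm_l = 0, ±1)
(g) forbidden — Δl = -2 (E1 requires Δl = ±1)
(h) allowed
(i) forbidden — Δm_l = -3 (E1 requires Δm_l = 0, ±1)
Total allowed: 2 of 9.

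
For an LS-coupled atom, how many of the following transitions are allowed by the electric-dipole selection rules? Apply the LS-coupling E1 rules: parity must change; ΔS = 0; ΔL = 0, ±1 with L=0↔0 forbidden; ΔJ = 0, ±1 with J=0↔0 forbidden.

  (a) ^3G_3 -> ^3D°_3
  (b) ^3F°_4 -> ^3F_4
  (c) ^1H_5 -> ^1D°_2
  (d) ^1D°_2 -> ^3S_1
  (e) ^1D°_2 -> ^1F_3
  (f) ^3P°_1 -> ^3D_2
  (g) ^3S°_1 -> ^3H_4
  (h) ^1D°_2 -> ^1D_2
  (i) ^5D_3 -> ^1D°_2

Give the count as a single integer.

4

(a) forbidden (ΔL fails)
(b) allowed
(c) forbidden (ΔL, ΔJ fail)
(d) forbidden (ΔS, ΔL fail)
(e) allowed
(f) allowed
(g) forbidden (ΔL, ΔJ fail)
(h) allowed
(i) forbidden (ΔS fails)
Total allowed: 4 of 9.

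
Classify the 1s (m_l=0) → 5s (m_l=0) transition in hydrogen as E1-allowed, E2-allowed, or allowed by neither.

Δl = 0 − 0 = +0; l_i + l_f = 0.
Δm_l = +0.
E1 (Δl = ±1, |Δm_l| ≤ 1): not satisfied.
E2 (Δl = 0,±2, l_i+l_f ≥ 2, |Δm_l| ≤ 2): not satisfied.

neither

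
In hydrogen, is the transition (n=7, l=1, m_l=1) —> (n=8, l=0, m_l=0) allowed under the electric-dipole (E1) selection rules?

allowed

l: 1 → 0 (Δl = -1). Δl = ±1 passes.
Δm_l = 0 − (1) = -1. E1 requires Δm_l = 0, ±1: passes.
All E1 selection rules are satisfied.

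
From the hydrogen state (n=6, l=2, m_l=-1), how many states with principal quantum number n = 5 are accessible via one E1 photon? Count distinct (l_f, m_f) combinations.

E1 requires Δl = ±1, so l_f ∈ {1, 3}; with 0 ≤ l_f ≤ n_f−1 = 4, the allowed l_f values are {1, 3}.
For l_f = 1: m_f ∈ {m_i−1, m_i, m_i+1} ∩ [−1, 1] = {-1, 0} → 2 states.
For l_f = 3: m_f ∈ {m_i−1, m_i, m_i+1} ∩ [−3, 3] = {-2, -1, 0} → 3 states.
Total: 5.

5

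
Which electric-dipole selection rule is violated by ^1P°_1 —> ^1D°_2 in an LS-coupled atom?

parity

ΔJ = 0, ±1 (not J=0↔0): J: 1 → 2, ΔJ = +1 — ok.
Parity must change: odd → odd — fails.
ΔS = 0: S: 0 → 0 — ok.
ΔL = 0, ±1 (not L=0↔0): L: 1 → 2, ΔL = +1 — ok.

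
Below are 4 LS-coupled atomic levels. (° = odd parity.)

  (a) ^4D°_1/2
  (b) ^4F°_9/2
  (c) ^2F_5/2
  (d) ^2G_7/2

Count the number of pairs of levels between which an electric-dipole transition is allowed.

0

(a)–(b): forbidden (parity, ΔJ).
(a)–(c): forbidden (ΔS, ΔJ).
(a)–(d): forbidden (ΔS, ΔL, ΔJ).
(b)–(c): forbidden (ΔS, ΔJ).
(b)–(d): forbidden (ΔS).
(c)–(d): forbidden (parity).
Allowed pairs: 0 of 6.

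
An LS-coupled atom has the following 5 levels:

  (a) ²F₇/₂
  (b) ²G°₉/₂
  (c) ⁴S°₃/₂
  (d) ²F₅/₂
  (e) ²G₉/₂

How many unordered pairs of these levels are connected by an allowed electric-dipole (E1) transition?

(a)–(b): allowed.
(a)–(c): forbidden (ΔS, ΔL, ΔJ).
(a)–(d): forbidden (parity).
(a)–(e): forbidden (parity).
(b)–(c): forbidden (parity, ΔS, ΔL, ΔJ).
(b)–(d): forbidden (ΔJ).
(b)–(e): allowed.
(c)–(d): forbidden (ΔS, ΔL).
(c)–(e): forbidden (ΔS, ΔL, ΔJ).
(d)–(e): forbidden (parity, ΔJ).
Allowed pairs: 2 of 10.

2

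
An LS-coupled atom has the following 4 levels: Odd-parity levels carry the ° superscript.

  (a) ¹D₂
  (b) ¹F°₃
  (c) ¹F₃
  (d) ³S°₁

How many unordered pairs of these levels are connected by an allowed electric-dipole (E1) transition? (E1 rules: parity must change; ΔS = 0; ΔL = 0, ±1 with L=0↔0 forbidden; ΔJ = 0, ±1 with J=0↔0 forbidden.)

2

(a)–(b): allowed.
(a)–(c): forbidden (parity).
(a)–(d): forbidden (ΔS, ΔL).
(b)–(c): allowed.
(b)–(d): forbidden (parity, ΔS, ΔL, ΔJ).
(c)–(d): forbidden (ΔS, ΔL, ΔJ).
Allowed pairs: 2 of 6.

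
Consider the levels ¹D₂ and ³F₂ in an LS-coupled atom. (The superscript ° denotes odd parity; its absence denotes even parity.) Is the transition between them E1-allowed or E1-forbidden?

forbidden

Parity must change: even → even — fails.
ΔS = 0: S: 0 → 1 — fails.
ΔL = 0, ±1 (not L=0↔0): L: 2 → 3, ΔL = +1 — passes.
ΔJ = 0, ±1 (not J=0↔0): J: 2 → 2, ΔJ = +0 — passes.
Rule(s) violated: parity, ΔS.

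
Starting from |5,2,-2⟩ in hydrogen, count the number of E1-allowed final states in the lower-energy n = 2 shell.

1

E1 requires Δl = ±1, so l_f ∈ {1, 3}; with 0 ≤ l_f ≤ n_f−1 = 1, the allowed l_f values are {1}.
For l_f = 1: m_f ∈ {m_i−1, m_i, m_i+1} ∩ [−1, 1] = {-1} → 1 state.
Total: 1.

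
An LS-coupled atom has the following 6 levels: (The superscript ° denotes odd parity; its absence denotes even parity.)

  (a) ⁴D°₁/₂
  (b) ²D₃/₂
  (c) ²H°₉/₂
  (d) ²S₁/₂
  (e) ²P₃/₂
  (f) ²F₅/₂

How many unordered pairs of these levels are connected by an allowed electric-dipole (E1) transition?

(a)–(b): forbidden (ΔS).
(a)–(c): forbidden (parity, ΔS, ΔL, ΔJ).
(a)–(d): forbidden (ΔS, ΔL).
(a)–(e): forbidden (ΔS).
(a)–(f): forbidden (ΔS, ΔJ).
(b)–(c): forbidden (ΔL, ΔJ).
(b)–(d): forbidden (parity, ΔL).
(b)–(e): forbidden (parity).
(b)–(f): forbidden (parity).
(c)–(d): forbidden (ΔL, ΔJ).
(c)–(e): forbidden (ΔL, ΔJ).
(c)–(f): forbidden (ΔL, ΔJ).
(d)–(e): forbidden (parity).
(d)–(f): forbidden (parity, ΔL, ΔJ).
(e)–(f): forbidden (parity, ΔL).
Allowed pairs: 0 of 15.

0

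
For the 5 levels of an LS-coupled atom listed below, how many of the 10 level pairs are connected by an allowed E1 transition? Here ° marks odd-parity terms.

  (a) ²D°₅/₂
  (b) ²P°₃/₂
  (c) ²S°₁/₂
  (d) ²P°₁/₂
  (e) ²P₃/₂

4

(a)–(b): forbidden (parity).
(a)–(c): forbidden (parity, ΔL, ΔJ).
(a)–(d): forbidden (parity, ΔJ).
(a)–(e): allowed.
(b)–(c): forbidden (parity).
(b)–(d): forbidden (parity).
(b)–(e): allowed.
(c)–(d): forbidden (parity).
(c)–(e): allowed.
(d)–(e): allowed.
Allowed pairs: 4 of 10.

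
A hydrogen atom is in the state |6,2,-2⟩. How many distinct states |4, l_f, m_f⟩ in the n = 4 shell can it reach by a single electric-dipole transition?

E1 requires Δl = ±1, so l_f ∈ {1, 3}; with 0 ≤ l_f ≤ n_f−1 = 3, the allowed l_f values are {1, 3}.
For l_f = 1: m_f ∈ {m_i−1, m_i, m_i+1} ∩ [−1, 1] = {-1} → 1 state.
For l_f = 3: m_f ∈ {m_i−1, m_i, m_i+1} ∩ [−3, 3] = {-3, -2, -1} → 3 states.
Total: 4.

4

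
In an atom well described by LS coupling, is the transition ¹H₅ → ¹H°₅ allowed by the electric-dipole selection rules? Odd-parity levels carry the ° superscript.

Initial level: S=0, L=5, J=5, parity even. Final level: S=0, L=5, J=5, parity odd.
Parity must change: even → odd — ok.
ΔS = 0: S: 0 → 0 — ok.
ΔL = 0, ±1 (not L=0↔0): L: 5 → 5, ΔL = +0 — ok.
ΔJ = 0, ±1 (not J=0↔0): J: 5 → 5, ΔJ = +0 — ok.
All four E1 rules are satisfied.

allowed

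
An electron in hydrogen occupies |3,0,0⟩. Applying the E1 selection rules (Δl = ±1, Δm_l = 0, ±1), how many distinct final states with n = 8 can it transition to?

E1 requires Δl = ±1, so l_f ∈ {-1, 1}; with 0 ≤ l_f ≤ n_f−1 = 7, the allowed l_f values are {1}.
For l_f = 1: m_f ∈ {m_i−1, m_i, m_i+1} ∩ [−1, 1] = {-1, 0, 1} → 3 states.
Total: 3.

3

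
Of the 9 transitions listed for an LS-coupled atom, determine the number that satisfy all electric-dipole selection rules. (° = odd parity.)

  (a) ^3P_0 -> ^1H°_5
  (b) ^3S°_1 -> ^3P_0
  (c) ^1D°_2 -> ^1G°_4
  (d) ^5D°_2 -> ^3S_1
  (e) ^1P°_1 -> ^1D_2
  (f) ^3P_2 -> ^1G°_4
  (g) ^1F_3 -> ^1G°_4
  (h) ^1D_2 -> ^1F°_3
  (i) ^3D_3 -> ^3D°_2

5

(a) forbidden (ΔS, ΔL, ΔJ fail)
(b) allowed
(c) forbidden (parity, ΔL, ΔJ fail)
(d) forbidden (ΔS, ΔL fail)
(e) allowed
(f) forbidden (ΔS, ΔL, ΔJ fail)
(g) allowed
(h) allowed
(i) allowed
Total allowed: 5 of 9.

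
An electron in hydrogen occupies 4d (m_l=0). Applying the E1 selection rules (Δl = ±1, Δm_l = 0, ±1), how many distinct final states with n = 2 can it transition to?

3

E1 requires Δl = ±1, so l_f ∈ {1, 3}; with 0 ≤ l_f ≤ n_f−1 = 1, the allowed l_f values are {1}.
For l_f = 1: m_f ∈ {m_i−1, m_i, m_i+1} ∩ [−1, 1] = {-1, 0, 1} → 3 states.
Total: 3.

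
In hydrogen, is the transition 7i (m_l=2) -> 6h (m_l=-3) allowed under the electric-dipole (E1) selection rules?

Δl = 5 − 6 = -1; the E1 rule Δl = ±1 is passes.
m_l: 2 → -3 (Δm_l = -5). |Δm_l| ≤ 1 fails.
The transition is electric-dipole forbidden.

forbidden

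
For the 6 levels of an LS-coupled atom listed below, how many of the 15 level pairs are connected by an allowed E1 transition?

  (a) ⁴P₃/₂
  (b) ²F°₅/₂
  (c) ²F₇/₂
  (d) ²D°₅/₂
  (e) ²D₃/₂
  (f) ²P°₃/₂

5

(a)–(b): forbidden (ΔS, ΔL).
(a)–(c): forbidden (parity, ΔS, ΔL, ΔJ).
(a)–(d): forbidden (ΔS).
(a)–(e): forbidden (parity, ΔS).
(a)–(f): forbidden (ΔS).
(b)–(c): allowed.
(b)–(d): forbidden (parity).
(b)–(e): allowed.
(b)–(f): forbidden (parity, ΔL).
(c)–(d): allowed.
(c)–(e): forbidden (parity, ΔJ).
(c)–(f): forbidden (ΔL, ΔJ).
(d)–(e): allowed.
(d)–(f): forbidden (parity).
(e)–(f): allowed.
Allowed pairs: 5 of 15.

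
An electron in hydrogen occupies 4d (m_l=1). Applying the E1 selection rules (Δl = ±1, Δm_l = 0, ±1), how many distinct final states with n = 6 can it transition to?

5

E1 requires Δl = ±1, so l_f ∈ {1, 3}; with 0 ≤ l_f ≤ n_f−1 = 5, the allowed l_f values are {1, 3}.
For l_f = 1: m_f ∈ {m_i−1, m_i, m_i+1} ∩ [−1, 1] = {0, 1} → 2 states.
For l_f = 3: m_f ∈ {m_i−1, m_i, m_i+1} ∩ [−3, 3] = {0, 1, 2} → 3 states.
Total: 5.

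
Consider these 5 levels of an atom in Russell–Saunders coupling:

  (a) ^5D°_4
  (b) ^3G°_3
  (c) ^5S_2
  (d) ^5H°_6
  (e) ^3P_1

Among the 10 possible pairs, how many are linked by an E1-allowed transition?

0

(a)–(b): forbidden (parity, ΔS, ΔL).
(a)–(c): forbidden (ΔL, ΔJ).
(a)–(d): forbidden (parity, ΔL, ΔJ).
(a)–(e): forbidden (ΔS, ΔJ).
(b)–(c): forbidden (ΔS, ΔL).
(b)–(d): forbidden (parity, ΔS, ΔJ).
(b)–(e): forbidden (ΔL, ΔJ).
(c)–(d): forbidden (ΔL, ΔJ).
(c)–(e): forbidden (parity, ΔS).
(d)–(e): forbidden (ΔS, ΔL, ΔJ).
Allowed pairs: 0 of 10.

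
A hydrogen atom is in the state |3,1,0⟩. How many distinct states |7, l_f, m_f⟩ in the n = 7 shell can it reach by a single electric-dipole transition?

4

E1 requires Δl = ±1, so l_f ∈ {0, 2}; with 0 ≤ l_f ≤ n_f−1 = 6, the allowed l_f values are {0, 2}.
For l_f = 0: m_f ∈ {m_i−1, m_i, m_i+1} ∩ [−0, 0] = {0} → 1 state.
For l_f = 2: m_f ∈ {m_i−1, m_i, m_i+1} ∩ [−2, 2] = {-1, 0, 1} → 3 states.
Total: 4.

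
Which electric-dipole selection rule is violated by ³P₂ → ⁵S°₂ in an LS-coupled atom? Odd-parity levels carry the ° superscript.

Reading off the term symbols: S 1→2, L 1→0, J 2→2, parity even→odd.
Parity must change: even → odd — ✓.
ΔJ = 0, ±1 (not J=0↔0): J: 2 → 2, ΔJ = +0 — ✓.
ΔS = 0: S: 1 → 2 — ✗.
ΔL = 0, ±1 (not L=0↔0): L: 1 → 0, ΔL = -1 — ✓.

the ΔS = 0 rule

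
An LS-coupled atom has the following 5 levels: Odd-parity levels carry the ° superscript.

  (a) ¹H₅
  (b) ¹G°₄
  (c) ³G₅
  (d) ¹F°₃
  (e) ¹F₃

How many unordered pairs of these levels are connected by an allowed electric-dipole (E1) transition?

(a)–(b): allowed.
(a)–(c): forbidden (parity, ΔS).
(a)–(d): forbidden (ΔL, ΔJ).
(a)–(e): forbidden (parity, ΔL, ΔJ).
(b)–(c): forbidden (ΔS).
(b)–(d): forbidden (parity).
(b)–(e): allowed.
(c)–(d): forbidden (ΔS, ΔJ).
(c)–(e): forbidden (parity, ΔS, ΔJ).
(d)–(e): allowed.
Allowed pairs: 3 of 10.

3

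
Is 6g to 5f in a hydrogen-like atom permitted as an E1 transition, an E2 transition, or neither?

Δl = 3 − 4 = -1; l_i + l_f = 7.
E1 (Δl = ±1): satisfied.
E2 (Δl = 0,±2, l_i+l_f ≥ 2): not satisfied.

E1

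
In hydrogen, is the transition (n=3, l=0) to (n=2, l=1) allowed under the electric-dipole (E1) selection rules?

l: 0 → 1 (Δl = +1). Δl = ±1 passes.
All E1 selection rules are satisfied.

allowed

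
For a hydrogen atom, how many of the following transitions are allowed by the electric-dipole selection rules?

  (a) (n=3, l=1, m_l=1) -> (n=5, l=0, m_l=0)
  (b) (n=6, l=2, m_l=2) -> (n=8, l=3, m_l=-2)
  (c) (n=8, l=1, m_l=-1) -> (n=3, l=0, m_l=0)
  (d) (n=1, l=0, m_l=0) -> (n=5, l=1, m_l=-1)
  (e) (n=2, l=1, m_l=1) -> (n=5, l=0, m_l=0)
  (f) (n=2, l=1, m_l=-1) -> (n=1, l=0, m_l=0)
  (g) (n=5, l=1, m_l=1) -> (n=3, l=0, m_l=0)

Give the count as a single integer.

6

(a) allowed
(b) forbidden — Δm_l = -4 (E1 requires Δm_l = 0, ±1)
(c) allowed
(d) allowed
(e) allowed
(f) allowed
(g) allowed
Total allowed: 6 of 7.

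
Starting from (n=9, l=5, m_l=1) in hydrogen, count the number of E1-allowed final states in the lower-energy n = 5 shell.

E1 requires Δl = ±1, so l_f ∈ {4, 6}; with 0 ≤ l_f ≤ n_f−1 = 4, the allowed l_f values are {4}.
For l_f = 4: m_f ∈ {m_i−1, m_i, m_i+1} ∩ [−4, 4] = {0, 1, 2} → 3 states.
Total: 3.

3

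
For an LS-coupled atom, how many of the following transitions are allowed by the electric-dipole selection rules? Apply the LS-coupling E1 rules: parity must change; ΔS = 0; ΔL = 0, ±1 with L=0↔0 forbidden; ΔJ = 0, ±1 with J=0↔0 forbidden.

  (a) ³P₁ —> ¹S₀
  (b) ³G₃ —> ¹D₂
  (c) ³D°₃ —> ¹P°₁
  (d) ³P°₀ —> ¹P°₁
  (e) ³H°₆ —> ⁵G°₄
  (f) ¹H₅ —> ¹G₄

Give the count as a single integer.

(a) forbidden (parity, ΔS fail)
(b) forbidden (parity, ΔS, ΔL fail)
(c) forbidden (parity, ΔS, ΔJ fail)
(d) forbidden (parity, ΔS fail)
(e) forbidden (parity, ΔS, ΔJ fail)
(f) forbidden (parity fails)
Total allowed: 0 of 6.

0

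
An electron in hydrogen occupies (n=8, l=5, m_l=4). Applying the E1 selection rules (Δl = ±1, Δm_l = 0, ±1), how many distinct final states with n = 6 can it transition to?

2

E1 requires Δl = ±1, so l_f ∈ {4, 6}; with 0 ≤ l_f ≤ n_f−1 = 5, the allowed l_f values are {4}.
For l_f = 4: m_f ∈ {m_i−1, m_i, m_i+1} ∩ [−4, 4] = {3, 4} → 2 states.
Total: 2.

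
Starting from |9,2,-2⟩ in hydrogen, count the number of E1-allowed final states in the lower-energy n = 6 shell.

E1 requires Δl = ±1, so l_f ∈ {1, 3}; with 0 ≤ l_f ≤ n_f−1 = 5, the allowed l_f values are {1, 3}.
For l_f = 1: m_f ∈ {m_i−1, m_i, m_i+1} ∩ [−1, 1] = {-1} → 1 state.
For l_f = 3: m_f ∈ {m_i−1, m_i, m_i+1} ∩ [−3, 3] = {-3, -2, -1} → 3 states.
Total: 4.

4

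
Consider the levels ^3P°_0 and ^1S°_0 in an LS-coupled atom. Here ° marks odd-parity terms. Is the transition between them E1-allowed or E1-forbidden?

Initial level: S=1, L=1, J=0, parity odd. Final level: S=0, L=0, J=0, parity odd.
Parity must change: odd → odd — fails.
ΔS = 0: S: 1 → 0 — fails.
ΔL = 0, ±1 (not L=0↔0): L: 1 → 0, ΔL = -1 — passes.
ΔJ = 0, ±1 (not J=0↔0): J: 0 → 0, ΔJ = +0 — fails.
Rule(s) violated: parity, ΔS, ΔJ.

forbidden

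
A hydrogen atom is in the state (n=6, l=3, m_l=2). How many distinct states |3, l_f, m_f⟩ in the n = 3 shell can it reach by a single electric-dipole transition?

2

E1 requires Δl = ±1, so l_f ∈ {2, 4}; with 0 ≤ l_f ≤ n_f−1 = 2, the allowed l_f values are {2}.
For l_f = 2: m_f ∈ {m_i−1, m_i, m_i+1} ∩ [−2, 2] = {1, 2} → 2 states.
Total: 2.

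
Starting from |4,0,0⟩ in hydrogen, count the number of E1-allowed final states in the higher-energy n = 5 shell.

E1 requires Δl = ±1, so l_f ∈ {-1, 1}; with 0 ≤ l_f ≤ n_f−1 = 4, the allowed l_f values are {1}.
For l_f = 1: m_f ∈ {m_i−1, m_i, m_i+1} ∩ [−1, 1] = {-1, 0, 1} → 3 states.
Total: 3.

3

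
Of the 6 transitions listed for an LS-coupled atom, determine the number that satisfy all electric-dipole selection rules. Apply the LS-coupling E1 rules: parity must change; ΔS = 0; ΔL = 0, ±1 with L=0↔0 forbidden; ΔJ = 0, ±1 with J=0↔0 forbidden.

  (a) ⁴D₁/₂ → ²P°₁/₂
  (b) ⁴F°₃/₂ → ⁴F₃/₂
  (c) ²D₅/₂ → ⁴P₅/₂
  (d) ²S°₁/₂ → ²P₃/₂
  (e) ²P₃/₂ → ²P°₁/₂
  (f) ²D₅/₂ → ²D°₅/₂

(a) forbidden (ΔS fails)
(b) allowed
(c) forbidden (parity, ΔS fail)
(d) allowed
(e) allowed
(f) allowed
Total allowed: 4 of 6.

4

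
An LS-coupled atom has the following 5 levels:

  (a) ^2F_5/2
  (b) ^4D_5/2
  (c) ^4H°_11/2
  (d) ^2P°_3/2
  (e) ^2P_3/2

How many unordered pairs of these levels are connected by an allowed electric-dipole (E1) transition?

1

(a)–(b): forbidden (parity, ΔS).
(a)–(c): forbidden (ΔS, ΔL, ΔJ).
(a)–(d): forbidden (ΔL).
(a)–(e): forbidden (parity, ΔL).
(b)–(c): forbidden (ΔL, ΔJ).
(b)–(d): forbidden (ΔS).
(b)–(e): forbidden (parity, ΔS).
(c)–(d): forbidden (parity, ΔS, ΔL, ΔJ).
(c)–(e): forbidden (ΔS, ΔL, ΔJ).
(d)–(e): allowed.
Allowed pairs: 1 of 10.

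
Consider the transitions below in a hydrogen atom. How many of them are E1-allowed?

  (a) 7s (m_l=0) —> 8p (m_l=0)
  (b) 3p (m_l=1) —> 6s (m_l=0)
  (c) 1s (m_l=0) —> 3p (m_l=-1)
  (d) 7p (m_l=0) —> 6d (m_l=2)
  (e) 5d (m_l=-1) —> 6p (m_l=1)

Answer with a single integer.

3

(a) allowed
(b) allowed
(c) allowed
(d) forbidden — Δm_l = +2 (E1 requires Δm_l = 0, ±1)
(e) forbidden — Δm_l = +2 (E1 requires Δm_l = 0, ±1)
Total allowed: 3 of 5.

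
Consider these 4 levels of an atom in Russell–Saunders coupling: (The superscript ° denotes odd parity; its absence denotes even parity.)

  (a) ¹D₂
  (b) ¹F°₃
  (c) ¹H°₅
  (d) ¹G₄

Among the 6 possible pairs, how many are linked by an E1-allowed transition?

(a)–(b): allowed.
(a)–(c): forbidden (ΔL, ΔJ).
(a)–(d): forbidden (parity, ΔL, ΔJ).
(b)–(c): forbidden (parity, ΔL, ΔJ).
(b)–(d): allowed.
(c)–(d): allowed.
Allowed pairs: 3 of 6.

3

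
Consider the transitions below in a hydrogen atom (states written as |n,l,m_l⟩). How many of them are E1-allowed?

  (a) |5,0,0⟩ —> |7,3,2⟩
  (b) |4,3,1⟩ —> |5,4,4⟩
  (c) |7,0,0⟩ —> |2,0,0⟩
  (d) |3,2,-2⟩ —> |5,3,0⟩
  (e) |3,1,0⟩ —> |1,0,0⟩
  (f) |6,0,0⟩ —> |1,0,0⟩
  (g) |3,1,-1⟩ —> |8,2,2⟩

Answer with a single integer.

1

(a) forbidden — Δl = +3 (E1 requires Δl = ±1); Δm_l = +2 (E1 requires Δm_l = 0, ±1)
(b) forbidden — Δm_l = +3 (E1 requires Δm_l = 0, ±1)
(c) forbidden — Δl = +0 (E1 requires Δl = ±1)
(d) forbidden — Δm_l = +2 (E1 requires Δm_l = 0, ±1)
(e) allowed
(f) forbidden — Δl = +0 (E1 requires Δl = ±1)
(g) forbidden — Δm_l = +3 (E1 requires Δm_l = 0, ±1)
Total allowed: 1 of 7.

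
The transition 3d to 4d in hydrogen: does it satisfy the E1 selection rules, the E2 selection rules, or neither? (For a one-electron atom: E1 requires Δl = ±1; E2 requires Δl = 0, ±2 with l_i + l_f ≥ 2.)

Δl = 2 − 2 = +0; l_i + l_f = 4.
E1 (Δl = ±1): not satisfied.
E2 (Δl = 0,±2, l_i+l_f ≥ 2): satisfied.

E2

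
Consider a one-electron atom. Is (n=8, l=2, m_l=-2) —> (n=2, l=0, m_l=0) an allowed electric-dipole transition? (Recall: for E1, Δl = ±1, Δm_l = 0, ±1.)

forbidden

Δl = 0 − 2 = -2; the E1 rule Δl = ±1 is violated.
m_l: -2 → 0 (Δm_l = +2). |Δm_l| ≤ 1 violated.
The transition is electric-dipole forbidden.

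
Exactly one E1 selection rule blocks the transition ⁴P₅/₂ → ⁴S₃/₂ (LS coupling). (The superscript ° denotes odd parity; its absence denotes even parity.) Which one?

parity

Reading off the term symbols: S 3/2→3/2, L 1→0, J 5/2→3/2, parity even→even.
Parity must change: even → even — fails.
ΔL = 0, ±1 (not L=0↔0): L: 1 → 0, ΔL = -1 — ok.
ΔJ = 0, ±1 (not J=0↔0): J: 5/2 → 3/2, ΔJ = -1 — ok.
ΔS = 0: S: 3/2 → 3/2 — ok.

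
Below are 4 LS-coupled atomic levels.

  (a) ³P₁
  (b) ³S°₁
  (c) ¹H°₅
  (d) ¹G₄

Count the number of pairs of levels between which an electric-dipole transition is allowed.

2

(a)–(b): allowed.
(a)–(c): forbidden (ΔS, ΔL, ΔJ).
(a)–(d): forbidden (parity, ΔS, ΔL, ΔJ).
(b)–(c): forbidden (parity, ΔS, ΔL, ΔJ).
(b)–(d): forbidden (ΔS, ΔL, ΔJ).
(c)–(d): allowed.
Allowed pairs: 2 of 6.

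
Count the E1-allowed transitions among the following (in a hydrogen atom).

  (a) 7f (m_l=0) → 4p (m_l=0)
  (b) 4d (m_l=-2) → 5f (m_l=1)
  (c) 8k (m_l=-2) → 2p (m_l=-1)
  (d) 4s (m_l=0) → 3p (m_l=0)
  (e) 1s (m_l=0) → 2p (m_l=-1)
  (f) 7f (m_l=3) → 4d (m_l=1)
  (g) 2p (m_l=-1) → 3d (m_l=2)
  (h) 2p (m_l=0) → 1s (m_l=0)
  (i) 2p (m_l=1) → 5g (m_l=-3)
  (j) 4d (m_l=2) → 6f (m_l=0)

(a) forbidden — Δl = -2 (E1 requires Δl = ±1)
(b) forbidden — Δm_l = +3 (E1 requires Δm_l = 0, ±1)
(c) forbidden — Δl = -6 (E1 requires Δl = ±1)
(d) allowed
(e) allowed
(f) forbidden — Δm_l = -2 (E1 requires Δm_l = 0, ±1)
(g) forbidden — Δm_l = +3 (E1 requires Δm_l = 0, ±1)
(h) allowed
(i) forbidden — Δl = +3 (E1 requires Δl = ±1); Δm_l = -4 (E1 requires Δm_l = 0, ±1)
(j) forbidden — Δm_l = -2 (E1 requires Δm_l = 0, ±1)
Total allowed: 3 of 10.

3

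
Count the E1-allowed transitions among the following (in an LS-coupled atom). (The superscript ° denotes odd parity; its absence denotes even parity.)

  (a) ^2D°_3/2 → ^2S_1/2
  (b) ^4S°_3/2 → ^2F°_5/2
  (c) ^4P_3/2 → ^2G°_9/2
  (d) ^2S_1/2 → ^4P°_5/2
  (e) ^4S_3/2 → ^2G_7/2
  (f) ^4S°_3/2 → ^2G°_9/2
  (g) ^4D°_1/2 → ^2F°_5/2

(a) forbidden (ΔL fails)
(b) forbidden (parity, ΔS, ΔL fail)
(c) forbidden (ΔS, ΔL, ΔJ fail)
(d) forbidden (ΔS, ΔJ fail)
(e) forbidden (parity, ΔS, ΔL, ΔJ fail)
(f) forbidden (parity, ΔS, ΔL, ΔJ fail)
(g) forbidden (parity, ΔS, ΔJ fail)
Total allowed: 0 of 7.

0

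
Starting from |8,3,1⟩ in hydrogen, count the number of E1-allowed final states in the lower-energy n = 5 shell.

6

E1 requires Δl = ±1, so l_f ∈ {2, 4}; with 0 ≤ l_f ≤ n_f−1 = 4, the allowed l_f values are {2, 4}.
For l_f = 2: m_f ∈ {m_i−1, m_i, m_i+1} ∩ [−2, 2] = {0, 1, 2} → 3 states.
For l_f = 4: m_f ∈ {m_i−1, m_i, m_i+1} ∩ [−4, 4] = {0, 1, 2} → 3 states.
Total: 6.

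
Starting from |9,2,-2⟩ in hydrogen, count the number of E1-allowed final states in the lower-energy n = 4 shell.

E1 requires Δl = ±1, so l_f ∈ {1, 3}; with 0 ≤ l_f ≤ n_f−1 = 3, the allowed l_f values are {1, 3}.
For l_f = 1: m_f ∈ {m_i−1, m_i, m_i+1} ∩ [−1, 1] = {-1} → 1 state.
For l_f = 3: m_f ∈ {m_i−1, m_i, m_i+1} ∩ [−3, 3] = {-3, -2, -1} → 3 states.
Total: 4.

4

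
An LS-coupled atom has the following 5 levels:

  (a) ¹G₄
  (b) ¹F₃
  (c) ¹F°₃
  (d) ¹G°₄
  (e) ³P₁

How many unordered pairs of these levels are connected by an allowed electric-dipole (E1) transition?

4

(a)–(b): forbidden (parity).
(a)–(c): allowed.
(a)–(d): allowed.
(a)–(e): forbidden (parity, ΔS, ΔL, ΔJ).
(b)–(c): allowed.
(b)–(d): allowed.
(b)–(e): forbidden (parity, ΔS, ΔL, ΔJ).
(c)–(d): forbidden (parity).
(c)–(e): forbidden (ΔS, ΔL, ΔJ).
(d)–(e): forbidden (ΔS, ΔL, ΔJ).
Allowed pairs: 4 of 10.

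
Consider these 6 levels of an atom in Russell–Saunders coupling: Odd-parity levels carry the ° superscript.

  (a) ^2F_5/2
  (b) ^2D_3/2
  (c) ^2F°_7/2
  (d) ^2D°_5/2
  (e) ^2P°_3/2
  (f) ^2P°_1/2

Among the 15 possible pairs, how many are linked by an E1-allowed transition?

5

(a)–(b): forbidden (parity).
(a)–(c): allowed.
(a)–(d): allowed.
(a)–(e): forbidden (ΔL).
(a)–(f): forbidden (ΔL, ΔJ).
(b)–(c): forbidden (ΔJ).
(b)–(d): allowed.
(b)–(e): allowed.
(b)–(f): allowed.
(c)–(d): forbidden (parity).
(c)–(e): forbidden (parity, ΔL, ΔJ).
(c)–(f): forbidden (parity, ΔL, ΔJ).
(d)–(e): forbidden (parity).
(d)–(f): forbidden (parity, ΔJ).
(e)–(f): forbidden (parity).
Allowed pairs: 5 of 15.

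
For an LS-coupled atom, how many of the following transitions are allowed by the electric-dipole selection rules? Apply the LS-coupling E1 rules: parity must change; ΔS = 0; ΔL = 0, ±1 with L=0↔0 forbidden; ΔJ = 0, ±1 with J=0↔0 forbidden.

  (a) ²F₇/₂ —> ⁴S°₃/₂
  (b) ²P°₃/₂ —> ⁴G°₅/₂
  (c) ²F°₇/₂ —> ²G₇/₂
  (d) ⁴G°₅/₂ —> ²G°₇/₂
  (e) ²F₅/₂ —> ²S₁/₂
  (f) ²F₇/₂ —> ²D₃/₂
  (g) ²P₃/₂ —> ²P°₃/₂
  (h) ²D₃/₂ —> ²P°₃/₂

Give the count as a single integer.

3

(a) forbidden (ΔS, ΔL, ΔJ fail)
(b) forbidden (parity, ΔS, ΔL fail)
(c) allowed
(d) forbidden (parity, ΔS fail)
(e) forbidden (parity, ΔL, ΔJ fail)
(f) forbidden (parity, ΔJ fail)
(g) allowed
(h) allowed
Total allowed: 3 of 8.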